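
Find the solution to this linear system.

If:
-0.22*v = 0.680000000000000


Then:
v = -3.09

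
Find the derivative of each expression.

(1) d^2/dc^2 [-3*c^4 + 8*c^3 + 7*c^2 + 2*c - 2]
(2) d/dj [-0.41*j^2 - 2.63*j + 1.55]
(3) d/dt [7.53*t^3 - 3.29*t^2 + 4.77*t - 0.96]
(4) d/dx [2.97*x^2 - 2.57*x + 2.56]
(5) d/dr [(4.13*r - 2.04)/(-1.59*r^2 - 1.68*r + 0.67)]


(1) = -36*c^2 + 48*c + 14
(2) = -0.82*j - 2.63
(3) = 22.59*t^2 - 6.58*t + 4.77
(4) = 5.94*x - 2.57
(5) = (6.5667*r^2 - 6.4872*r - 0.6601)/(2.5281*r^4 + 5.3424*r^3 + 0.6918*r^2 - 2.2512*r + 0.4489)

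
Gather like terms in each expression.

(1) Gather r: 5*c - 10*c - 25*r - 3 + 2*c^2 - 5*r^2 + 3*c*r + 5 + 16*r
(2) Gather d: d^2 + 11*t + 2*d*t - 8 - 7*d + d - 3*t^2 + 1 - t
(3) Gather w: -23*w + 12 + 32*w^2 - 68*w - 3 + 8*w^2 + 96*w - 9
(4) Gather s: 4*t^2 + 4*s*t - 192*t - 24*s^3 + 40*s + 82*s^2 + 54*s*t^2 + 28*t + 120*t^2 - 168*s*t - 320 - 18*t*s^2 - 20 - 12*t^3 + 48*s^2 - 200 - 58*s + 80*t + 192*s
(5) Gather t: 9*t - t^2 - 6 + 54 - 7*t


(1) = 2*c^2 - 5*c - 5*r^2 + r*(3*c - 9) + 2
(2) = d^2 + d*(2*t - 6) - 3*t^2 + 10*t - 7
(3) = 40*w^2 + 5*w
(4) = -24*s^3 + s^2*(130 - 18*t) + s*(54*t^2 - 164*t + 174) - 12*t^3 + 124*t^2 - 84*t - 540
(5) = -t^2 + 2*t + 48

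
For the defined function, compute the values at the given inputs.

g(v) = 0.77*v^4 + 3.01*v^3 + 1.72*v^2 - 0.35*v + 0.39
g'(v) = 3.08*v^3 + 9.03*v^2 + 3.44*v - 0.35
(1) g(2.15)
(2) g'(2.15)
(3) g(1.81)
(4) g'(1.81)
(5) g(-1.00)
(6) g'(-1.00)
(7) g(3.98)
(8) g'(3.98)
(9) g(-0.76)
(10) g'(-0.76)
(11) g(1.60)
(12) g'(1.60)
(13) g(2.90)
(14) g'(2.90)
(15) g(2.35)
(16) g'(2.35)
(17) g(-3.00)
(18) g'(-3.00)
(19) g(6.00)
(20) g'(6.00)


(1) = 53.96
(2) = 79.40
(3) = 31.50
(4) = 53.72
(5) = 0.22
(6) = 2.16
(7) = 409.21
(8) = 350.56
(9) = 0.59
(10) = 0.90
(11) = 21.61
(12) = 40.89
(13) = 141.71
(14) = 160.69
(15) = 71.61
(16) = 97.57
(17) = -1.98
(18) = -12.56
(19) = 1708.29
(20) = 1010.65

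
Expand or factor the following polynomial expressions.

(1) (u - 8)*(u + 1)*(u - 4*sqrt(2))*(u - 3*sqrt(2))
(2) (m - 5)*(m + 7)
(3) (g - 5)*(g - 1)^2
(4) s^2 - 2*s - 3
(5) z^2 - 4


(1) = u^4 - 7*sqrt(2)*u^3 - 7*u^3 + 16*u^2 + 49*sqrt(2)*u^2 - 168*u + 56*sqrt(2)*u - 192
(2) = m^2 + 2*m - 35
(3) = g^3 - 7*g^2 + 11*g - 5
(4) = (s - 3)*(s + 1)
(5) = (z - 2)*(z + 2)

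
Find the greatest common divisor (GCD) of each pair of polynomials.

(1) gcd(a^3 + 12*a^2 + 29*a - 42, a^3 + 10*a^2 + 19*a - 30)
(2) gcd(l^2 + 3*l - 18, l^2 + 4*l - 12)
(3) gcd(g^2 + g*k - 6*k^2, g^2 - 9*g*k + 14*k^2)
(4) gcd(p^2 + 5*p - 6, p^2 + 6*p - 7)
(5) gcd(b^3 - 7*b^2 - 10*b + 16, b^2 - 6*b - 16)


(1) = gcd((a - 1)*(a + 6)*(a + 7), (a - 1)*(a + 5)*(a + 6)) = a^2 + 5*a - 6
(2) = l + 6
(3) = gcd((g - 2*k)*(g + 3*k), (g - 7*k)*(g - 2*k)) = g - 2*k
(4) = gcd((p - 1)*(p + 6), (p - 1)*(p + 7)) = p - 1
(5) = b^2 - 6*b - 16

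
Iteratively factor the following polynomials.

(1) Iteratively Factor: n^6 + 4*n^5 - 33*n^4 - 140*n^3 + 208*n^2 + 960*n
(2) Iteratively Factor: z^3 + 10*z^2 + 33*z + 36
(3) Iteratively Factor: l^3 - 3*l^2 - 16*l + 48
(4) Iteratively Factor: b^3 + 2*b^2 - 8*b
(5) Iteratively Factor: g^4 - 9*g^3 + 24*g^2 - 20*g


(1) = (n + 4)*(n^5 - 33*n^3 - 8*n^2 + 240*n) = (n - 5)*(n + 4)*(n^4 + 5*n^3 - 8*n^2 - 48*n) = (n - 5)*(n - 3)*(n + 4)*(n^3 + 8*n^2 + 16*n) = (n - 5)*(n - 3)*(n + 4)^2*(n^2 + 4*n) = n*(n - 5)*(n - 3)*(n + 4)^2*(n + 4)
(2) = (z + 3)*(z^2 + 7*z + 12) = (z + 3)*(z + 4)*(z + 3)
(3) = (l + 4)*(l^2 - 7*l + 12) = (l - 3)*(l + 4)*(l - 4)
(4) = (b - 2)*(b^2 + 4*b) = (b - 2)*(b + 4)*(b)
(5) = (g - 5)*(g^3 - 4*g^2 + 4*g) = (g - 5)*(g - 2)*(g^2 - 2*g) = g*(g - 5)*(g - 2)*(g - 2)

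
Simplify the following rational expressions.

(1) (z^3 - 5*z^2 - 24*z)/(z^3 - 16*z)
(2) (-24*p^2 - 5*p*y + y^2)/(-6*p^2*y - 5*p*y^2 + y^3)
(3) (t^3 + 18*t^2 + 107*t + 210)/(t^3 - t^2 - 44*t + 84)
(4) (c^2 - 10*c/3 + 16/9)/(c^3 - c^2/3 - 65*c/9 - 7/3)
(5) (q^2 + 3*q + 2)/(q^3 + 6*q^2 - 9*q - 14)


(1) = (z^2 - 5*z - 24)/(z^2 - 16)
(2) = (-24*p^2 - 5*p*y + y^2)/(-6*p^2*y - 5*p*y^2 + y^3)
(3) = (t^2 + 11*t + 30)/(t^2 - 8*t + 12)
(4) = (9*c^2 - 30*c + 16)/(9*c^3 - 3*c^2 - 65*c - 21)
(5) = (q + 2)/(q^2 + 5*q - 14)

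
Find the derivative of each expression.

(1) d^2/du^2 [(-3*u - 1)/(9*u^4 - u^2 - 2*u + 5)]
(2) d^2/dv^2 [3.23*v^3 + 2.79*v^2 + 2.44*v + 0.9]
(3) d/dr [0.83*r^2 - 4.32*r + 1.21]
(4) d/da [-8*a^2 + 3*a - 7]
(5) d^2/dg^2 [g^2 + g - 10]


(1) = 2*(-4*(3*u + 1)*(-18*u^3 + u + 1)^2 + (108*u^3 - 6*u + (3*u + 1)*(54*u^2 - 1) - 6)*(9*u^4 - u^2 - 2*u + 5))/(9*u^4 - u^2 - 2*u + 5)^3
(2) = 19.38*v + 5.58
(3) = 1.66*r - 4.32
(4) = 3 - 16*a
(5) = 2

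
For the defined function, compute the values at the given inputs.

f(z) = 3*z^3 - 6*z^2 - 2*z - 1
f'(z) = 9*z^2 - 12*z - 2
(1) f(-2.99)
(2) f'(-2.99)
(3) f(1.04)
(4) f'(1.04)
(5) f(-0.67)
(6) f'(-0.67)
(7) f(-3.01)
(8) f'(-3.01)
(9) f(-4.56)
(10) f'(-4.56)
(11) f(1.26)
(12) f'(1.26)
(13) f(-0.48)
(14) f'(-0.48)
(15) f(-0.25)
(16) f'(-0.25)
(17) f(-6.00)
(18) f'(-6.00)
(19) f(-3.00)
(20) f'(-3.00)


(1) = -128.85
(2) = 114.34
(3) = -6.20
(4) = -4.75
(5) = -3.26
(6) = 10.08
(7) = -131.15
(8) = 115.66
(9) = -401.10
(10) = 239.86
(11) = -7.04
(12) = -2.83
(13) = -1.75
(14) = 5.83
(15) = -0.92
(16) = 1.56
(17) = -853.00
(18) = 394.00
(19) = -130.00
(20) = 115.00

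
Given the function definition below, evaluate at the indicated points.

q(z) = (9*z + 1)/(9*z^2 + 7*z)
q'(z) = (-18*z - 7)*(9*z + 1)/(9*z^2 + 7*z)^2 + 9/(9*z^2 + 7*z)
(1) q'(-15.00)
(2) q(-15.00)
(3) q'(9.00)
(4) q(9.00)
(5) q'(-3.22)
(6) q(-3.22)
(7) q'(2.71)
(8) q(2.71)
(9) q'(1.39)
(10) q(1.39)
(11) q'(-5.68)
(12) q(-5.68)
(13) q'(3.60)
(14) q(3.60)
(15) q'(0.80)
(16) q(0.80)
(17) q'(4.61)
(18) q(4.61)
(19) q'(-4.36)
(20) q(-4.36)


(1) = -0.00
(2) = -0.07
(3) = -0.01
(4) = 0.10
(5) = -0.16
(6) = -0.40
(7) = -0.09
(8) = 0.30
(9) = -0.26
(10) = 0.50
(11) = -0.04
(12) = -0.20
(13) = -0.06
(14) = 0.24
(15) = -0.57
(16) = 0.72
(17) = -0.04
(18) = 0.19
(19) = -0.07
(20) = -0.27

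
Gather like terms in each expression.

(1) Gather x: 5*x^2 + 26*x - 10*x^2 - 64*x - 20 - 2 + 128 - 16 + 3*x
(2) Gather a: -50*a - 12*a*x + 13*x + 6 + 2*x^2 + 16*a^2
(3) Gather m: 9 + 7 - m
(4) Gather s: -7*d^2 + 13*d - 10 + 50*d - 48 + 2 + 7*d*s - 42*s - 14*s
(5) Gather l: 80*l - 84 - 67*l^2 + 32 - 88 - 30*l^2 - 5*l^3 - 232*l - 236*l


(1) = -5*x^2 - 35*x + 90
(2) = 16*a^2 + a*(-12*x - 50) + 2*x^2 + 13*x + 6
(3) = 16 - m
(4) = -7*d^2 + 63*d + s*(7*d - 56) - 56
(5) = -5*l^3 - 97*l^2 - 388*l - 140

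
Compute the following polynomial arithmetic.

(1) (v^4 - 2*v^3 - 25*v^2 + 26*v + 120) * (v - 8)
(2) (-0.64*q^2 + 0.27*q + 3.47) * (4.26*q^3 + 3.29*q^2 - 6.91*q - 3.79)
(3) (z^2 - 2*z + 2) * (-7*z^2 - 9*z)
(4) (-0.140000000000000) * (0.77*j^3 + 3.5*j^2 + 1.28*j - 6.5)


(1) = v^5 - 10*v^4 - 9*v^3 + 226*v^2 - 88*v - 960
(2) = -2.7264*q^5 - 0.9554*q^4 + 20.0929*q^3 + 11.9762*q^2 - 25.001*q - 13.1513
(3) = -7*z^4 + 5*z^3 + 4*z^2 - 18*z
(4) = -0.1078*j^3 - 0.49*j^2 - 0.1792*j + 0.91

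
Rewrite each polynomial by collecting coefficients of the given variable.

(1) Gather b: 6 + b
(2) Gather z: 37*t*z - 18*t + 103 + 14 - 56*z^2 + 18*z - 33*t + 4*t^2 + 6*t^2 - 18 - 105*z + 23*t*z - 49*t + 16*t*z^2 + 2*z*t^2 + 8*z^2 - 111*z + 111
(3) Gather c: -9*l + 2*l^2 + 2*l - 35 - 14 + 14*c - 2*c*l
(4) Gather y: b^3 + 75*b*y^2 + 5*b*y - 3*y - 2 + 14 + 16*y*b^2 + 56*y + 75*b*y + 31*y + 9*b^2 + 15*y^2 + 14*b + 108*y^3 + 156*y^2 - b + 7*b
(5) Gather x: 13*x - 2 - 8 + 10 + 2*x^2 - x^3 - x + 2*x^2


(1) = b + 6
(2) = 10*t^2 - 100*t + z^2*(16*t - 48) + z*(2*t^2 + 60*t - 198) + 210
(3) = c*(14 - 2*l) + 2*l^2 - 7*l - 49
(4) = b^3 + 9*b^2 + 20*b + 108*y^3 + y^2*(75*b + 171) + y*(16*b^2 + 80*b + 84) + 12
(5) = -x^3 + 4*x^2 + 12*x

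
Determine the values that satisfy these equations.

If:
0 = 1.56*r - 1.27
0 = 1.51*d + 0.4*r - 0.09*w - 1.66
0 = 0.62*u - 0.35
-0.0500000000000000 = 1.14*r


Then:
No Solution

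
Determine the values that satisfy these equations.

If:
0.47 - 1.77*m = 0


Then:
m = 0.27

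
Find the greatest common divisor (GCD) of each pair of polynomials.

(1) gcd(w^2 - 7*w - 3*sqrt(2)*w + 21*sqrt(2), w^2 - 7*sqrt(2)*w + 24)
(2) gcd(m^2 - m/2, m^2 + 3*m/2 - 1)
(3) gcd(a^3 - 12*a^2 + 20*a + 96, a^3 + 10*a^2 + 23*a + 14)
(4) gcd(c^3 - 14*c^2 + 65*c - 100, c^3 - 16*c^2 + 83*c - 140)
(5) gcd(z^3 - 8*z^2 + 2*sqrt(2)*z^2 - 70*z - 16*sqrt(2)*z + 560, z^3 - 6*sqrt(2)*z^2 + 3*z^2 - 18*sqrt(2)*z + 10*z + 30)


(1) = w - 3*sqrt(2)
(2) = gcd(m*(m - 1/2), (m - 1/2)*(m + 2)) = m - 1/2
(3) = a + 2
(4) = gcd((c - 5)^2*(c - 4), (c - 7)*(c - 5)*(c - 4)) = c^2 - 9*c + 20
(5) = gcd((z - 8)*(z - 5*sqrt(2))*(z + 7*sqrt(2)), (z + 3)*(z - 5*sqrt(2))*(z - sqrt(2))) = z - 5*sqrt(2)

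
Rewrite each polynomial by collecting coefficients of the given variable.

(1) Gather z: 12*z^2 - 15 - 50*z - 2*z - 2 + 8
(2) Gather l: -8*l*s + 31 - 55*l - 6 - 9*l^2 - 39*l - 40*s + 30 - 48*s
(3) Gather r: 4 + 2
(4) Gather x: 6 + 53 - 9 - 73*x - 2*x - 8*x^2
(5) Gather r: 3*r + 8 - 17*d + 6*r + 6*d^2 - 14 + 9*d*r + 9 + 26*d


(1) = 12*z^2 - 52*z - 9
(2) = -9*l^2 + l*(-8*s - 94) - 88*s + 55
(3) = 6
(4) = -8*x^2 - 75*x + 50
(5) = 6*d^2 + 9*d + r*(9*d + 9) + 3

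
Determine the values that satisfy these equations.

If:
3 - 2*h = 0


Then:
h = 3/2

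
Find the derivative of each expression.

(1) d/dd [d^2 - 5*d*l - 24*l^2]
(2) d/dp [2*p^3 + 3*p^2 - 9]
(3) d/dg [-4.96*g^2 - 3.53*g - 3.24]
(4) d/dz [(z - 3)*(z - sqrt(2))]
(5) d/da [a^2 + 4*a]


(1) = 2*d - 5*l
(2) = 6*p*(p + 1)
(3) = -9.92*g - 3.53
(4) = 2*z - 3 - sqrt(2)
(5) = 2*a + 4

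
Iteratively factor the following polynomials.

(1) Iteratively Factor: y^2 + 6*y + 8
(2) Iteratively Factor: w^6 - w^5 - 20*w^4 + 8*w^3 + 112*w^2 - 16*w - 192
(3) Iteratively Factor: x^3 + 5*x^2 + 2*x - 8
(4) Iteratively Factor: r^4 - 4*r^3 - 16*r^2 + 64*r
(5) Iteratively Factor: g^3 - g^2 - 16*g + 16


(1) = (y + 2)*(y + 4)
(2) = (w - 2)*(w^5 + w^4 - 18*w^3 - 28*w^2 + 56*w + 96) = (w - 2)^2*(w^4 + 3*w^3 - 12*w^2 - 52*w - 48) = (w - 2)^2*(w + 2)*(w^3 + w^2 - 14*w - 24) = (w - 4)*(w - 2)^2*(w + 2)*(w^2 + 5*w + 6) = (w - 4)*(w - 2)^2*(w + 2)^2*(w + 3)
(3) = (x - 1)*(x^2 + 6*x + 8) = (x - 1)*(x + 2)*(x + 4)
(4) = (r - 4)*(r^3 - 16*r) = (r - 4)^2*(r^2 + 4*r) = r*(r - 4)^2*(r + 4)
(5) = (g - 4)*(g^2 + 3*g - 4) = (g - 4)*(g + 4)*(g - 1)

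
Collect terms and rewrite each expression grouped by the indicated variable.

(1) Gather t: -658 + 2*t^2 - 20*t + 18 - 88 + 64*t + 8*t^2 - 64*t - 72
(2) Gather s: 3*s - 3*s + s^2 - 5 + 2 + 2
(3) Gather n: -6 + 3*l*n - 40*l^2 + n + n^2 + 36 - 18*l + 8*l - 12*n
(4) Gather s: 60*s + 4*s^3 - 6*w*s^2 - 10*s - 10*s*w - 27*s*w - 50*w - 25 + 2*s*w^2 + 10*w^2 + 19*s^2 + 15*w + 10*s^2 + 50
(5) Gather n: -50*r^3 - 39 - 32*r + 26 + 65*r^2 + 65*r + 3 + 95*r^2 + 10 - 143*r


(1) = 10*t^2 - 20*t - 800
(2) = s^2 - 1
(3) = -40*l^2 - 10*l + n^2 + n*(3*l - 11) + 30
(4) = 4*s^3 + s^2*(29 - 6*w) + s*(2*w^2 - 37*w + 50) + 10*w^2 - 35*w + 25
(5) = -50*r^3 + 160*r^2 - 110*r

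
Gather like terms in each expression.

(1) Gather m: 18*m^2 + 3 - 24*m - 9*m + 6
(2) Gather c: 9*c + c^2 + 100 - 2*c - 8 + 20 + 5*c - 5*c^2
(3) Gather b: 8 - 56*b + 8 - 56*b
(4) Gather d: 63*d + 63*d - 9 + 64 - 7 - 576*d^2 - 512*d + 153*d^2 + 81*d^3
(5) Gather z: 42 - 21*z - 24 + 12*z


(1) = 18*m^2 - 33*m + 9
(2) = -4*c^2 + 12*c + 112
(3) = 16 - 112*b
(4) = 81*d^3 - 423*d^2 - 386*d + 48
(5) = 18 - 9*z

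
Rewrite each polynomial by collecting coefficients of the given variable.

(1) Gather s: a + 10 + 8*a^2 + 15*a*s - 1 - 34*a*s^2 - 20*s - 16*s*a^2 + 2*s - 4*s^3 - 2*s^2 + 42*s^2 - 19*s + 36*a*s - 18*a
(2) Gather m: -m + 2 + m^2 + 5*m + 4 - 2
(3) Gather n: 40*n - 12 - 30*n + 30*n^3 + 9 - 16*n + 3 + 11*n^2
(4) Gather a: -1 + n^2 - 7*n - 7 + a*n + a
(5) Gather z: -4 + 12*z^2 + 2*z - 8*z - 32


(1) = 8*a^2 - 17*a - 4*s^3 + s^2*(40 - 34*a) + s*(-16*a^2 + 51*a - 37) + 9
(2) = m^2 + 4*m + 4
(3) = 30*n^3 + 11*n^2 - 6*n
(4) = a*(n + 1) + n^2 - 7*n - 8
(5) = 12*z^2 - 6*z - 36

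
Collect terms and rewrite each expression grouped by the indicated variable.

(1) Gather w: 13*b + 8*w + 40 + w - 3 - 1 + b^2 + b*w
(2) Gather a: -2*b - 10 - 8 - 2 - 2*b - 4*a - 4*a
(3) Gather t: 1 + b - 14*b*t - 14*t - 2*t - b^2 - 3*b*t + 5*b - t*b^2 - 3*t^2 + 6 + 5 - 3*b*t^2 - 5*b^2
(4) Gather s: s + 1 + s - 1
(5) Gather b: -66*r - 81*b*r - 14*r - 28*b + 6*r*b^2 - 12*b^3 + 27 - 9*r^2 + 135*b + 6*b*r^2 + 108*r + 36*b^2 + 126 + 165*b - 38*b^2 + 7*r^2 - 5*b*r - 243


(1) = b^2 + 13*b + w*(b + 9) + 36
(2) = -8*a - 4*b - 20
(3) = -6*b^2 + 6*b + t^2*(-3*b - 3) + t*(-b^2 - 17*b - 16) + 12
(4) = 2*s
(5) = -12*b^3 + b^2*(6*r - 2) + b*(6*r^2 - 86*r + 272) - 2*r^2 + 28*r - 90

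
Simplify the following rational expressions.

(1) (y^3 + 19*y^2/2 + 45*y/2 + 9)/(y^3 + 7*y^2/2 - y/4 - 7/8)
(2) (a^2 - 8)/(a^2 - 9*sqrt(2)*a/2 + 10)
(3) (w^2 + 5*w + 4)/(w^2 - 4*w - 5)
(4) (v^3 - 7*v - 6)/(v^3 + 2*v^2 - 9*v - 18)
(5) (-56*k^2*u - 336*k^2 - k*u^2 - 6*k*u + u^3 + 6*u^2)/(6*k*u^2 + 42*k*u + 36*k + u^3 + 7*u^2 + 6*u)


(1) = (4*y^2 + 36*y + 72)/(4*y^2 + 12*y - 7)
(2) = (2*a + 4*sqrt(2))/(2*a - 5*sqrt(2))
(3) = (w + 4)/(w - 5)
(4) = (v + 1)/(v + 3)
(5) = (-56*k^2 - k*u + u^2)/(6*k*u + 6*k + u^2 + u)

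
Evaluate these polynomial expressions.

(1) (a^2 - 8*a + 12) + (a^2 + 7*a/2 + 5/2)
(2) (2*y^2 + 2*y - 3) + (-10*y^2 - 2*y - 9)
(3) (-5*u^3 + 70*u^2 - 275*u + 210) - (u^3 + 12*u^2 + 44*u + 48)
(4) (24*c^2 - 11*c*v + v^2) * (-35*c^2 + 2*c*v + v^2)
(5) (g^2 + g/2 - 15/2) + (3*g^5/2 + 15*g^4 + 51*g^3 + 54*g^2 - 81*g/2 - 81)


(1) = 2*a^2 - 9*a/2 + 29/2
(2) = -8*y^2 - 12
(3) = -6*u^3 + 58*u^2 - 319*u + 162
(4) = -840*c^4 + 433*c^3*v - 33*c^2*v^2 - 9*c*v^3 + v^4
(5) = 3*g^5/2 + 15*g^4 + 51*g^3 + 55*g^2 - 40*g - 177/2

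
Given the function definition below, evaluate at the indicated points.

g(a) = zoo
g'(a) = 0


g(a) = zoo
g'(a) = 0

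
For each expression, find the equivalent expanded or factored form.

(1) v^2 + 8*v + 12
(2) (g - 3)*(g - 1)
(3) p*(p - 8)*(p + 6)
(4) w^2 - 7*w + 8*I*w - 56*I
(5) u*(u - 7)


(1) = (v + 2)*(v + 6)
(2) = g^2 - 4*g + 3
(3) = p^3 - 2*p^2 - 48*p
(4) = (w - 7)*(w + 8*I)
(5) = u^2 - 7*u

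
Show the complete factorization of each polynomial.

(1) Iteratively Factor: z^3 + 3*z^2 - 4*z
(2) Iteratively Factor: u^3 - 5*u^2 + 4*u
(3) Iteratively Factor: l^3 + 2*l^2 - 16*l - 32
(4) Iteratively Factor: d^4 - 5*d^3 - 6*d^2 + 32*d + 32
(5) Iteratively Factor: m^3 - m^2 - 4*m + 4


(1) = (z - 1)*(z^2 + 4*z) = (z - 1)*(z + 4)*(z)
(2) = (u - 4)*(u^2 - u) = (u - 4)*(u - 1)*(u)
(3) = (l + 4)*(l^2 - 2*l - 8) = (l - 4)*(l + 4)*(l + 2)
(4) = (d - 4)*(d^3 - d^2 - 10*d - 8) = (d - 4)*(d + 2)*(d^2 - 3*d - 4) = (d - 4)*(d + 1)*(d + 2)*(d - 4)
(5) = (m - 1)*(m^2 - 4) = (m - 2)*(m - 1)*(m + 2)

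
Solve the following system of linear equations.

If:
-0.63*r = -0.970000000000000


Then:
r = 1.54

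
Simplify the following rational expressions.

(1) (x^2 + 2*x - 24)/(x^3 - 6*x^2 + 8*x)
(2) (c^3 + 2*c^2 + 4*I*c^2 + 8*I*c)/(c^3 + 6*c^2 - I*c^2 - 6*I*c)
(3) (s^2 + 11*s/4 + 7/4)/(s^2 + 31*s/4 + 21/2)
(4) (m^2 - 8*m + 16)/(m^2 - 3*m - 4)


(1) = (x + 6)/(x^2 - 2*x)
(2) = (c^2 + c*(2 + 4*I) + 8*I)/(c^2 + c*(6 - I) - 6*I)
(3) = (s + 1)/(s + 6)
(4) = (m - 4)/(m + 1)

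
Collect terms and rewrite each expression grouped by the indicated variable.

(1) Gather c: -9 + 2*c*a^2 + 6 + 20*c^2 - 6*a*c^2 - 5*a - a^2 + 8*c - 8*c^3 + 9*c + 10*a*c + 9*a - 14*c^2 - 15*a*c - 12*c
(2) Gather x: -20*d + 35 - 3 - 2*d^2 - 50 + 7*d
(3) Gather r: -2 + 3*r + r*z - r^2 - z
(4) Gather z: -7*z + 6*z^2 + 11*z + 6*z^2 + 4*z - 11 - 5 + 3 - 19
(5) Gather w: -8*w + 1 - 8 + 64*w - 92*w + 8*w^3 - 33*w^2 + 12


(1) = -a^2 + 4*a - 8*c^3 + c^2*(6 - 6*a) + c*(2*a^2 - 5*a + 5) - 3
(2) = -2*d^2 - 13*d - 18
(3) = -r^2 + r*(z + 3) - z - 2
(4) = 12*z^2 + 8*z - 32
(5) = 8*w^3 - 33*w^2 - 36*w + 5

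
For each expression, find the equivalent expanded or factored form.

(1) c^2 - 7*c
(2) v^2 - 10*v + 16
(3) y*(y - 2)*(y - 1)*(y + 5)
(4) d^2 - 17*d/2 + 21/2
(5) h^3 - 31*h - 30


(1) = c*(c - 7)
(2) = (v - 8)*(v - 2)
(3) = y^4 + 2*y^3 - 13*y^2 + 10*y
(4) = (d - 7)*(d - 3/2)
(5) = (h - 6)*(h + 1)*(h + 5)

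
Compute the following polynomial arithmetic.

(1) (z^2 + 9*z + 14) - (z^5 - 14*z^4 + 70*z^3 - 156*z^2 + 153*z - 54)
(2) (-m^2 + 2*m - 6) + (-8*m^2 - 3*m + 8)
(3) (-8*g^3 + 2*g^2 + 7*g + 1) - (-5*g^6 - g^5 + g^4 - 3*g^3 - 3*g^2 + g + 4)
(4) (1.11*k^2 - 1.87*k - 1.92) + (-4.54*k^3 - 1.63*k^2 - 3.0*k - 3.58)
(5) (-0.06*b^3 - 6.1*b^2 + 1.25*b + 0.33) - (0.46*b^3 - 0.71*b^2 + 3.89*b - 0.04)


(1) = -z^5 + 14*z^4 - 70*z^3 + 157*z^2 - 144*z + 68
(2) = -9*m^2 - m + 2
(3) = 5*g^6 + g^5 - g^4 - 5*g^3 + 5*g^2 + 6*g - 3
(4) = -4.54*k^3 - 0.52*k^2 - 4.87*k - 5.5
(5) = -0.52*b^3 - 5.39*b^2 - 2.64*b + 0.37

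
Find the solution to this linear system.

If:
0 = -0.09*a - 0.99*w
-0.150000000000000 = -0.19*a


Then:
a = 0.79
w = -0.07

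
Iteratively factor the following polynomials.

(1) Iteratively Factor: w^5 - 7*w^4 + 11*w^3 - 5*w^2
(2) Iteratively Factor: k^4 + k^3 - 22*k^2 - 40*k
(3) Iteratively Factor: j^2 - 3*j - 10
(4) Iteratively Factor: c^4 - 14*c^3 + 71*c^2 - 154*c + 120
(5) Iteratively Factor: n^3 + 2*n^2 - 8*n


(1) = (w - 5)*(w^4 - 2*w^3 + w^2) = (w - 5)*(w - 1)*(w^3 - w^2) = w*(w - 5)*(w - 1)*(w^2 - w) = w*(w - 5)*(w - 1)^2*(w)
(2) = (k - 5)*(k^3 + 6*k^2 + 8*k) = (k - 5)*(k + 4)*(k^2 + 2*k) = (k - 5)*(k + 2)*(k + 4)*(k)
(3) = (j + 2)*(j - 5)
(4) = (c - 3)*(c^3 - 11*c^2 + 38*c - 40) = (c - 3)*(c - 2)*(c^2 - 9*c + 20) = (c - 5)*(c - 3)*(c - 2)*(c - 4)
(5) = (n - 2)*(n^2 + 4*n) = n*(n - 2)*(n + 4)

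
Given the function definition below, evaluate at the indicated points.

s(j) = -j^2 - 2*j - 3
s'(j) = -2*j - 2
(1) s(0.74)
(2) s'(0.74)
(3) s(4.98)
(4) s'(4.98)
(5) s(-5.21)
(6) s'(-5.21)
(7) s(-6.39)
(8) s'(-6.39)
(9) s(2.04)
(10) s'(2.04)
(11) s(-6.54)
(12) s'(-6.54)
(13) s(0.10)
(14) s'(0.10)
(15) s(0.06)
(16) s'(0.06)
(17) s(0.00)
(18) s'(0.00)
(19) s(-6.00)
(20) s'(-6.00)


(1) = -5.03
(2) = -3.48
(3) = -37.76
(4) = -11.96
(5) = -19.72
(6) = 8.42
(7) = -31.05
(8) = 10.78
(9) = -11.24
(10) = -6.08
(11) = -32.69
(12) = 11.08
(13) = -3.21
(14) = -2.20
(15) = -3.12
(16) = -2.12
(17) = -3.00
(18) = -2.00
(19) = -27.00
(20) = 10.00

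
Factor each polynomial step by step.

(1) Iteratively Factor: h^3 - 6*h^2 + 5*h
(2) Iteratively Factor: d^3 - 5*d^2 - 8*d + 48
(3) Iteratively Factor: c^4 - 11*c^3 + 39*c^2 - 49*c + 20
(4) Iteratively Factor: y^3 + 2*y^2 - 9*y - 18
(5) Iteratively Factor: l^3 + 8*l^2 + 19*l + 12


(1) = (h)*(h^2 - 6*h + 5) = h*(h - 5)*(h - 1)
(2) = (d - 4)*(d^2 - d - 12) = (d - 4)^2*(d + 3)
(3) = (c - 1)*(c^3 - 10*c^2 + 29*c - 20) = (c - 1)^2*(c^2 - 9*c + 20) = (c - 4)*(c - 1)^2*(c - 5)
(4) = (y - 3)*(y^2 + 5*y + 6) = (y - 3)*(y + 2)*(y + 3)
(5) = (l + 1)*(l^2 + 7*l + 12) = (l + 1)*(l + 4)*(l + 3)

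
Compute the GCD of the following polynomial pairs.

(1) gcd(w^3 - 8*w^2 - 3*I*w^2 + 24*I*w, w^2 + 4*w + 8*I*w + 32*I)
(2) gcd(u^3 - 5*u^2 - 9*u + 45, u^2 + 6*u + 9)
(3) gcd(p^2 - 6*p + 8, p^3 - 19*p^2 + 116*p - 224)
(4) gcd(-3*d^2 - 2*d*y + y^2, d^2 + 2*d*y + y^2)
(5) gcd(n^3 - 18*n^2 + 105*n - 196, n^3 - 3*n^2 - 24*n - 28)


(1) = gcd(w*(w - 8)*(w - 3*I), (w + 4)*(w + 8*I)) = 1
(2) = gcd((u - 5)*(u - 3)*(u + 3), (u + 3)^2) = u + 3
(3) = p - 4
(4) = d + y
(5) = gcd((n - 7)^2*(n - 4), (n - 7)*(n + 2)^2) = n - 7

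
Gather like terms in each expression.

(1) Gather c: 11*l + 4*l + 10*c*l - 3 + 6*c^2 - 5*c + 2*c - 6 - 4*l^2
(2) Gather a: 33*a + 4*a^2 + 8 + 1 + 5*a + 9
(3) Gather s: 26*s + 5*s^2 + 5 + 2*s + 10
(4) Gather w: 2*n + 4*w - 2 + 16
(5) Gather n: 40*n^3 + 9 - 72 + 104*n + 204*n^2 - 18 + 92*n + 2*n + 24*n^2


(1) = 6*c^2 + c*(10*l - 3) - 4*l^2 + 15*l - 9
(2) = 4*a^2 + 38*a + 18
(3) = 5*s^2 + 28*s + 15
(4) = 2*n + 4*w + 14
(5) = 40*n^3 + 228*n^2 + 198*n - 81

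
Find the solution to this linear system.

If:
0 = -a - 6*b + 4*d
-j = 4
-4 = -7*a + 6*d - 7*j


Then:
a = 6*d/7 + 32/7
b = 11*d/21 - 16/21
j = -4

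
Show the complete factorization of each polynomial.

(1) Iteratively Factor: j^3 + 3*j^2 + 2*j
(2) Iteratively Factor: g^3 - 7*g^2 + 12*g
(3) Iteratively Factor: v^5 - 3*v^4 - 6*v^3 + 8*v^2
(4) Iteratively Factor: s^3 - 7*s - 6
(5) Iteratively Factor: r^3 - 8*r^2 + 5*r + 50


(1) = (j + 1)*(j^2 + 2*j) = (j + 1)*(j + 2)*(j)
(2) = (g - 4)*(g^2 - 3*g) = g*(g - 4)*(g - 3)
(3) = (v - 4)*(v^4 + v^3 - 2*v^2) = (v - 4)*(v + 2)*(v^3 - v^2) = v*(v - 4)*(v + 2)*(v^2 - v) = v^2*(v - 4)*(v + 2)*(v - 1)
(4) = (s - 3)*(s^2 + 3*s + 2) = (s - 3)*(s + 1)*(s + 2)
(5) = (r - 5)*(r^2 - 3*r - 10) = (r - 5)^2*(r + 2)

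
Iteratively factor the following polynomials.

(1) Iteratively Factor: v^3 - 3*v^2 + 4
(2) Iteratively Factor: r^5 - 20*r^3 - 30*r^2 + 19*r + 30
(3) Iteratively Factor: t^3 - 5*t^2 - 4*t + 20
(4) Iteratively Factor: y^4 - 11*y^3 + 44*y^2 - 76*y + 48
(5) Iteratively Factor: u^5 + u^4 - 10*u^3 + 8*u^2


(1) = (v - 2)*(v^2 - v - 2) = (v - 2)*(v + 1)*(v - 2)
(2) = (r - 1)*(r^4 + r^3 - 19*r^2 - 49*r - 30) = (r - 5)*(r - 1)*(r^3 + 6*r^2 + 11*r + 6) = (r - 5)*(r - 1)*(r + 3)*(r^2 + 3*r + 2) = (r - 5)*(r - 1)*(r + 2)*(r + 3)*(r + 1)
(3) = (t - 5)*(t^2 - 4) = (t - 5)*(t - 2)*(t + 2)
(4) = (y - 4)*(y^3 - 7*y^2 + 16*y - 12) = (y - 4)*(y - 2)*(y^2 - 5*y + 6) = (y - 4)*(y - 2)^2*(y - 3)
(5) = (u - 1)*(u^4 + 2*u^3 - 8*u^2) = u*(u - 1)*(u^3 + 2*u^2 - 8*u) = u*(u - 1)*(u + 4)*(u^2 - 2*u) = u^2*(u - 1)*(u + 4)*(u - 2)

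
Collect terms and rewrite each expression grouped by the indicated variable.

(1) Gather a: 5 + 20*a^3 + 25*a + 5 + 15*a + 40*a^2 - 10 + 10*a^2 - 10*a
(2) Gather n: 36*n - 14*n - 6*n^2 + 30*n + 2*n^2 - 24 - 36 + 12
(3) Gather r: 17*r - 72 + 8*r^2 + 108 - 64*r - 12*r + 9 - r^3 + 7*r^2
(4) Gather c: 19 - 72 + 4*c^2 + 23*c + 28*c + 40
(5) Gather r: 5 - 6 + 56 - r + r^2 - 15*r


(1) = 20*a^3 + 50*a^2 + 30*a
(2) = -4*n^2 + 52*n - 48
(3) = -r^3 + 15*r^2 - 59*r + 45
(4) = 4*c^2 + 51*c - 13
(5) = r^2 - 16*r + 55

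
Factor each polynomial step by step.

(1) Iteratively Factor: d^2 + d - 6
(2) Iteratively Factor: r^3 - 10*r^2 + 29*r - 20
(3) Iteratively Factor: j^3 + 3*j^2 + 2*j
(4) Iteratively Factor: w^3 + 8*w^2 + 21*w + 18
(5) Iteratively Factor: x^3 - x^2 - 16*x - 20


(1) = (d - 2)*(d + 3)
(2) = (r - 4)*(r^2 - 6*r + 5) = (r - 4)*(r - 1)*(r - 5)
(3) = (j + 1)*(j^2 + 2*j) = (j + 1)*(j + 2)*(j)
(4) = (w + 2)*(w^2 + 6*w + 9) = (w + 2)*(w + 3)*(w + 3)
(5) = (x + 2)*(x^2 - 3*x - 10) = (x + 2)^2*(x - 5)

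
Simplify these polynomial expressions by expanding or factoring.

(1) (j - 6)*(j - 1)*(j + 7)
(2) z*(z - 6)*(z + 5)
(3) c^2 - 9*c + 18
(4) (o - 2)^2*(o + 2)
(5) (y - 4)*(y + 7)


(1) = j^3 - 43*j + 42
(2) = z^3 - z^2 - 30*z
(3) = (c - 6)*(c - 3)
(4) = o^3 - 2*o^2 - 4*o + 8
(5) = y^2 + 3*y - 28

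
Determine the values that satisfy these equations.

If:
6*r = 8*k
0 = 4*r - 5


Then:
k = 15/16
r = 5/4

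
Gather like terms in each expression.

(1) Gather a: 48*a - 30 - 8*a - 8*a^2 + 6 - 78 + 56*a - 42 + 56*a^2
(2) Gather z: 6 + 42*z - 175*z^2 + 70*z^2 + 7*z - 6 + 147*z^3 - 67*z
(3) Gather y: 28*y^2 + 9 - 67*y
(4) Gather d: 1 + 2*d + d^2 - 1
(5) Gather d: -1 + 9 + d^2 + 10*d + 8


(1) = 48*a^2 + 96*a - 144
(2) = 147*z^3 - 105*z^2 - 18*z
(3) = 28*y^2 - 67*y + 9
(4) = d^2 + 2*d
(5) = d^2 + 10*d + 16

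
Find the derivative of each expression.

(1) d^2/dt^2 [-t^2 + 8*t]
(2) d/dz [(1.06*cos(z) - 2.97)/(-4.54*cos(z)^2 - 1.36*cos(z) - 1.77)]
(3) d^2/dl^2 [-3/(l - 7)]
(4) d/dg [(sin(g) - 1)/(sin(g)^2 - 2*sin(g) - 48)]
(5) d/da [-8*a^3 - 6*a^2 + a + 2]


(1) = -2
(2) = (-4.8124*cos(z)^2 + 26.9676*cos(z) + 5.9154)*sin(z)/(20.6116*cos(z)^4 + 12.3488*cos(z)^3 + 17.9212*cos(z)^2 + 4.8144*cos(z) + 3.1329)
(3) = -6/(l - 7)^3
(4) = (2*sin(g) + cos(g)^2 - 51)*cos(g)/((sin(g) - 8)^2*(sin(g) + 6)^2)
(5) = -24*a^2 - 12*a + 1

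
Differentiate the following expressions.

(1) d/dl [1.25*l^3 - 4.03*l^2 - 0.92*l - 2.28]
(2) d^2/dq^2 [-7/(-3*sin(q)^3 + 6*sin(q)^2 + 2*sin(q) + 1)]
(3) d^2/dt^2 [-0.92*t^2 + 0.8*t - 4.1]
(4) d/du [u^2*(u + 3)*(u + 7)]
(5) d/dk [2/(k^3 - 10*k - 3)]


(1) = 3.75*l^2 - 8.06*l - 0.92
(2) = 7*((sin(q) - 27*sin(3*q) + 48*cos(2*q))*(-3*sin(q)^3 + 6*sin(q)^2 + 2*sin(q) + 1)/4 - 2*(-9*sin(q)^2 + 12*sin(q) + 2)^2*cos(q)^2)/(-3*sin(q)^3 + 6*sin(q)^2 + 2*sin(q) + 1)^3
(3) = -1.84000000000000
(4) = 2*u*(2*u^2 + 15*u + 21)
(5) = 2*(10 - 3*k^2)/(-k^3 + 10*k + 3)^2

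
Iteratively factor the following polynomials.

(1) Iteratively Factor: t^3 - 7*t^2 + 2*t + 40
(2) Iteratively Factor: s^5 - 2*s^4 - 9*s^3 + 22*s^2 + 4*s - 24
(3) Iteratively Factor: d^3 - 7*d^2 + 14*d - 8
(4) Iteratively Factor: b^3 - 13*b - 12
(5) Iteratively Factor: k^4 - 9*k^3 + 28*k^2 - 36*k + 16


(1) = (t + 2)*(t^2 - 9*t + 20) = (t - 5)*(t + 2)*(t - 4)
(2) = (s - 2)*(s^4 - 9*s^2 + 4*s + 12) = (s - 2)^2*(s^3 + 2*s^2 - 5*s - 6) = (s - 2)^2*(s + 3)*(s^2 - s - 2) = (s - 2)^3*(s + 3)*(s + 1)
(3) = (d - 2)*(d^2 - 5*d + 4) = (d - 2)*(d - 1)*(d - 4)
(4) = (b + 3)*(b^2 - 3*b - 4) = (b + 1)*(b + 3)*(b - 4)
(5) = (k - 2)*(k^3 - 7*k^2 + 14*k - 8) = (k - 2)*(k - 1)*(k^2 - 6*k + 8) = (k - 4)*(k - 2)*(k - 1)*(k - 2)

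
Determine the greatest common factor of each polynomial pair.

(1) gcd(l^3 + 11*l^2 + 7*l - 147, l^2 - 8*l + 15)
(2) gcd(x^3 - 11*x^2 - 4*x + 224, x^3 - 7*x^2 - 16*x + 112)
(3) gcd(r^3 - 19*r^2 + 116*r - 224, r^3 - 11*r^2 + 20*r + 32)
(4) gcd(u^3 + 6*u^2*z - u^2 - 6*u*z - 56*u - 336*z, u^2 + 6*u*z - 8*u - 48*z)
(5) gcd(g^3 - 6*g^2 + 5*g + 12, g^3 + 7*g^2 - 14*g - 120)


(1) = gcd((l - 3)*(l + 7)^2, (l - 5)*(l - 3)) = l - 3
(2) = x^2 - 3*x - 28
(3) = r^2 - 12*r + 32
(4) = gcd((u - 8)*(u + 7)*(u + 6*z), (u - 8)*(u + 6*z)) = u^2 + 6*u*z - 8*u - 48*z
(5) = gcd((g - 4)*(g - 3)*(g + 1), (g - 4)*(g + 5)*(g + 6)) = g - 4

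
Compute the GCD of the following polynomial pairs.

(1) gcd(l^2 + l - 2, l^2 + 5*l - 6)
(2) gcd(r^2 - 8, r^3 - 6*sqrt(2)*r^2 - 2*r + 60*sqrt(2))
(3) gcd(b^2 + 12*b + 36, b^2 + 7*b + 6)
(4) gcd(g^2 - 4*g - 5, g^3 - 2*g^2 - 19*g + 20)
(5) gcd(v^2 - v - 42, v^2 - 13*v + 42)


(1) = l - 1
(2) = gcd((r - 2*sqrt(2))*(r + 2*sqrt(2)), (r - 5*sqrt(2))*(r - 3*sqrt(2))*(r + 2*sqrt(2))) = r + 2*sqrt(2)
(3) = gcd((b + 6)^2, (b + 1)*(b + 6)) = b + 6
(4) = gcd((g - 5)*(g + 1), (g - 5)*(g - 1)*(g + 4)) = g - 5
(5) = gcd((v - 7)*(v + 6), (v - 7)*(v - 6)) = v - 7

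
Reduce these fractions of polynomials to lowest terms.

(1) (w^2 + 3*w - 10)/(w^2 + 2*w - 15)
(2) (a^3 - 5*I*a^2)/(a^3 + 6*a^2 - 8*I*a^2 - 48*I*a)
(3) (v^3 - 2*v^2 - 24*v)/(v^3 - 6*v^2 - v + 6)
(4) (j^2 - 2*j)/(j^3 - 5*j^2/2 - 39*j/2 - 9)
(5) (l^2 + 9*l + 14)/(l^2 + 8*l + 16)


(1) = (w - 2)/(w - 3)
(2) = (a^2 - 5*I*a)/(a^2 + a*(6 - 8*I) - 48*I)
(3) = (v^2 + 4*v)/(v^2 - 1)
(4) = (2*j^2 - 4*j)/(2*j^3 - 5*j^2 - 39*j - 18)
(5) = (l^2 + 9*l + 14)/(l^2 + 8*l + 16)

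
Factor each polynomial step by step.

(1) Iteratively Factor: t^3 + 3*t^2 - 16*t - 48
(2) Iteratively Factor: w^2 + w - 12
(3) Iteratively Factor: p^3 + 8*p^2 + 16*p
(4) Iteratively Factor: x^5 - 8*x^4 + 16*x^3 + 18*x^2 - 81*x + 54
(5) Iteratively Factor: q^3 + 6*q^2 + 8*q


(1) = (t + 3)*(t^2 - 16) = (t + 3)*(t + 4)*(t - 4)
(2) = (w - 3)*(w + 4)
(3) = (p + 4)*(p^2 + 4*p) = (p + 4)^2*(p)
(4) = (x - 3)*(x^4 - 5*x^3 + x^2 + 21*x - 18) = (x - 3)*(x - 1)*(x^3 - 4*x^2 - 3*x + 18) = (x - 3)*(x - 1)*(x + 2)*(x^2 - 6*x + 9) = (x - 3)^2*(x - 1)*(x + 2)*(x - 3)
(5) = (q + 4)*(q^2 + 2*q) = q*(q + 4)*(q + 2)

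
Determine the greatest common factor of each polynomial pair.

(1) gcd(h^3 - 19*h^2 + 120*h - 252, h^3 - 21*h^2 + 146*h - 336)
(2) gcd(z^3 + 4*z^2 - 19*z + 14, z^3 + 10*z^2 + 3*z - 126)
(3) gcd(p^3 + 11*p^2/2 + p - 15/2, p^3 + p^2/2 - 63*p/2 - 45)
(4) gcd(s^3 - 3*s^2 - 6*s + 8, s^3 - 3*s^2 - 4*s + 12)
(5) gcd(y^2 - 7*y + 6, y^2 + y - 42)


(1) = gcd((h - 7)*(h - 6)^2, (h - 8)*(h - 7)*(h - 6)) = h^2 - 13*h + 42
(2) = z + 7
(3) = gcd((p - 1)*(p + 3/2)*(p + 5), (p - 6)*(p + 3/2)*(p + 5)) = p^2 + 13*p/2 + 15/2
(4) = s + 2
(5) = gcd((y - 6)*(y - 1), (y - 6)*(y + 7)) = y - 6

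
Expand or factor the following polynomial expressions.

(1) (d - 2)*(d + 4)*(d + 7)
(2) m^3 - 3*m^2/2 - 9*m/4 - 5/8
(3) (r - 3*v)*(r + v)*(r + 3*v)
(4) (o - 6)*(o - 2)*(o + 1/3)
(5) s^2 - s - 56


(1) = d^3 + 9*d^2 + 6*d - 56
(2) = (m - 5/2)*(m + 1/2)^2
(3) = r^3 + r^2*v - 9*r*v^2 - 9*v^3
(4) = o^3 - 23*o^2/3 + 28*o/3 + 4
(5) = (s - 8)*(s + 7)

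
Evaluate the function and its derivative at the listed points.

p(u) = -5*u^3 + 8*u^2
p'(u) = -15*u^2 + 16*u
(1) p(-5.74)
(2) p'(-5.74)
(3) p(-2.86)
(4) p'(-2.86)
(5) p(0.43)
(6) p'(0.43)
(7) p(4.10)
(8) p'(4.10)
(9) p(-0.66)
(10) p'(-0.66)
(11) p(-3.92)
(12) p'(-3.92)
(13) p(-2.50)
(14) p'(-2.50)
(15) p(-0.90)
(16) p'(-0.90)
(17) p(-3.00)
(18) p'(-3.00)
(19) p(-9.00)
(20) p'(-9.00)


(1) = 1209.18
(2) = -586.05
(3) = 182.41
(4) = -168.45
(5) = 1.08
(6) = 4.11
(7) = -210.12
(8) = -186.55
(9) = 4.92
(10) = -17.09
(11) = 424.11
(12) = -293.22
(13) = 128.12
(14) = -133.75
(15) = 10.12
(16) = -26.55
(17) = 207.00
(18) = -183.00
(19) = 4293.00
(20) = -1359.00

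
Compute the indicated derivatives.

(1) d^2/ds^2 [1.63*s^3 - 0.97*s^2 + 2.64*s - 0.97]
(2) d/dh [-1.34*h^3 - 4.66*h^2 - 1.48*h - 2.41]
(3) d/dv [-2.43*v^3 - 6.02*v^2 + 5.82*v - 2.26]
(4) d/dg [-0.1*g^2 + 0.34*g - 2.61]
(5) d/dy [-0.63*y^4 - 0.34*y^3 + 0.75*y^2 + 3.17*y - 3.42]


(1) = 9.78*s - 1.94
(2) = -4.02*h^2 - 9.32*h - 1.48
(3) = -7.29*v^2 - 12.04*v + 5.82
(4) = 0.34 - 0.2*g
(5) = -2.52*y^3 - 1.02*y^2 + 1.5*y + 3.17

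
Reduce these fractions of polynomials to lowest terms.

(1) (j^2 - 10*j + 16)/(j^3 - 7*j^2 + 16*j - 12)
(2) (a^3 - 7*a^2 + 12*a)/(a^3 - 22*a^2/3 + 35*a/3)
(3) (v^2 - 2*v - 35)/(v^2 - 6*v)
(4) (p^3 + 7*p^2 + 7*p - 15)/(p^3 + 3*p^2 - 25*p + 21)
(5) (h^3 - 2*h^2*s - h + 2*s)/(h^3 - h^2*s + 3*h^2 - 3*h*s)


(1) = (j - 8)/(j^2 - 5*j + 6)
(2) = (3*a^2 - 21*a + 36)/(3*a^2 - 22*a + 35)
(3) = (v^2 - 2*v - 35)/(v^2 - 6*v)
(4) = (p^2 + 8*p + 15)/(p^2 + 4*p - 21)
(5) = (-h^3 + 2*h^2*s + h - 2*s)/(-h^3 + h^2*s - 3*h^2 + 3*h*s)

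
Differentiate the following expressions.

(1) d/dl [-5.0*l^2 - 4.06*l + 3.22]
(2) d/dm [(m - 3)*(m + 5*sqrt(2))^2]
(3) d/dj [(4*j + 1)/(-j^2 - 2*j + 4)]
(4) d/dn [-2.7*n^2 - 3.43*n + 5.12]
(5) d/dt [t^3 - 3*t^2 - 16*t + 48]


(1) = -10.0*l - 4.06
(2) = (m + 5*sqrt(2))*(3*m - 6 + 5*sqrt(2))
(3) = 2*(2*j^2 + j + 9)/(j^4 + 4*j^3 - 4*j^2 - 16*j + 16)
(4) = -5.4*n - 3.43
(5) = 3*t^2 - 6*t - 16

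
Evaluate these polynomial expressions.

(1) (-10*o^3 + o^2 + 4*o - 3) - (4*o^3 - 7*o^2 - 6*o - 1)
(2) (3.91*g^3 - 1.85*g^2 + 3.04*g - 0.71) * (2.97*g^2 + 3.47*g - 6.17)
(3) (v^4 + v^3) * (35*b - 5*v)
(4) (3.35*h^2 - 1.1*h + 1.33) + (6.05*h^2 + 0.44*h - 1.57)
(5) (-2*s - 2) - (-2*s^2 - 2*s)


(1) = -14*o^3 + 8*o^2 + 10*o - 2
(2) = 11.6127*g^5 + 8.0732*g^4 - 21.5154*g^3 + 19.8546*g^2 - 21.2205*g + 4.3807
(3) = 35*b*v^4 + 35*b*v^3 - 5*v^5 - 5*v^4
(4) = 9.4*h^2 - 0.66*h - 0.24
(5) = 2*s^2 - 2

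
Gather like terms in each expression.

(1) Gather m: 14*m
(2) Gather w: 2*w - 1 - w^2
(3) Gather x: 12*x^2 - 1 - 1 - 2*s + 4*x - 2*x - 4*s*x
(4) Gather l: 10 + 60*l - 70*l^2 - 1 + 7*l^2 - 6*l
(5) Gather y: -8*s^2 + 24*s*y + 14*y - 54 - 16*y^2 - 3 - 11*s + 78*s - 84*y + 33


(1) = 14*m
(2) = -w^2 + 2*w - 1
(3) = -2*s + 12*x^2 + x*(2 - 4*s) - 2
(4) = -63*l^2 + 54*l + 9
(5) = -8*s^2 + 67*s - 16*y^2 + y*(24*s - 70) - 24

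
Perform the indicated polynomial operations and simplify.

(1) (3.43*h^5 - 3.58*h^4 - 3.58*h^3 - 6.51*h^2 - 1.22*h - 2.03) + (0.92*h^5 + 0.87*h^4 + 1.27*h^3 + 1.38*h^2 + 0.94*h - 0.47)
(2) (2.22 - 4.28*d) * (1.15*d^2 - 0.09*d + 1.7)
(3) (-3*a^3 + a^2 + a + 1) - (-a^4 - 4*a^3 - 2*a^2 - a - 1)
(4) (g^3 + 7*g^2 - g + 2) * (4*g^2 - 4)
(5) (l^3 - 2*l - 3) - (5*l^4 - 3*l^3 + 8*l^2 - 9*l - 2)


(1) = 4.35*h^5 - 2.71*h^4 - 2.31*h^3 - 5.13*h^2 - 0.28*h - 2.5
(2) = -4.922*d^3 + 2.9382*d^2 - 7.4758*d + 3.774
(3) = a^4 + a^3 + 3*a^2 + 2*a + 2
(4) = 4*g^5 + 28*g^4 - 8*g^3 - 20*g^2 + 4*g - 8
(5) = -5*l^4 + 4*l^3 - 8*l^2 + 7*l - 1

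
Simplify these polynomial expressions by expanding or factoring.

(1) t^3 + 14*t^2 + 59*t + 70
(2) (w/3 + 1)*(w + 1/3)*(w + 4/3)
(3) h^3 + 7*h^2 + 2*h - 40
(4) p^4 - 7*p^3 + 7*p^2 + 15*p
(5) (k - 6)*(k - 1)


(1) = (t + 2)*(t + 5)*(t + 7)
(2) = w^3/3 + 14*w^2/9 + 49*w/27 + 4/9
(3) = (h - 2)*(h + 4)*(h + 5)
(4) = p*(p - 5)*(p - 3)*(p + 1)
(5) = k^2 - 7*k + 6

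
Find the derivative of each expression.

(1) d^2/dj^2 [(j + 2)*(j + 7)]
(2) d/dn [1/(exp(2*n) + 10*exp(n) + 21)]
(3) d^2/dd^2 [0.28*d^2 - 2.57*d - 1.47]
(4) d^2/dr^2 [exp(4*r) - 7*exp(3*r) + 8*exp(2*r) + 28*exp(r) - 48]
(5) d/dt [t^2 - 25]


(1) = 2
(2) = 2*(-exp(n) - 5)*exp(n)/(exp(2*n) + 10*exp(n) + 21)^2
(3) = 0.560000000000000
(4) = (16*exp(3*r) - 63*exp(2*r) + 32*exp(r) + 28)*exp(r)
(5) = 2*t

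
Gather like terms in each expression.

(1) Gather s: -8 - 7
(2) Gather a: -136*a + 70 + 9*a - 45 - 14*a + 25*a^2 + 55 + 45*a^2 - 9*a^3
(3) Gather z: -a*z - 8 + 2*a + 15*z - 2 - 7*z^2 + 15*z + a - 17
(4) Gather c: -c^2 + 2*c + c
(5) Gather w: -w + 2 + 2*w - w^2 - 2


(1) = -15
(2) = -9*a^3 + 70*a^2 - 141*a + 80
(3) = 3*a - 7*z^2 + z*(30 - a) - 27
(4) = -c^2 + 3*c
(5) = -w^2 + w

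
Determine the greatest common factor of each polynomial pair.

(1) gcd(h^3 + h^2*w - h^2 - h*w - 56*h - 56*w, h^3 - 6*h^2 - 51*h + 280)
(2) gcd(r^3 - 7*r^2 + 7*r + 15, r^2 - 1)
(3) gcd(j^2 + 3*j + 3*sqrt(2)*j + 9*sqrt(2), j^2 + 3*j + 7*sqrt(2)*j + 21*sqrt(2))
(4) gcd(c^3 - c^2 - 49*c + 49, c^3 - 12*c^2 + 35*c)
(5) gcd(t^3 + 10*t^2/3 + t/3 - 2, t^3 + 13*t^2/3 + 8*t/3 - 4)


(1) = gcd((h - 8)*(h + 7)*(h + w), (h - 8)*(h - 5)*(h + 7)) = h^2 - h - 56
(2) = r + 1
(3) = j + 3
(4) = c - 7
(5) = gcd((t - 2/3)*(t + 1)*(t + 3), (t - 2/3)*(t + 2)*(t + 3)) = t^2 + 7*t/3 - 2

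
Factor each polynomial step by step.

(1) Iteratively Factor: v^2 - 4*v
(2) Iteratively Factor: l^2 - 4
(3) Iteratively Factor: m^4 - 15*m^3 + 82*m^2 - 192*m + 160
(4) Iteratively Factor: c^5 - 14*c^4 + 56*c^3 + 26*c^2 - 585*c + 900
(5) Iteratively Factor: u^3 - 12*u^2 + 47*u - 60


(1) = (v - 4)*(v)
(2) = (l - 2)*(l + 2)
(3) = (m - 5)*(m^3 - 10*m^2 + 32*m - 32) = (m - 5)*(m - 2)*(m^2 - 8*m + 16) = (m - 5)*(m - 4)*(m - 2)*(m - 4)
(4) = (c - 3)*(c^4 - 11*c^3 + 23*c^2 + 95*c - 300) = (c - 5)*(c - 3)*(c^3 - 6*c^2 - 7*c + 60) = (c - 5)^2*(c - 3)*(c^2 - c - 12) = (c - 5)^2*(c - 4)*(c - 3)*(c + 3)
(5) = (u - 4)*(u^2 - 8*u + 15) = (u - 4)*(u - 3)*(u - 5)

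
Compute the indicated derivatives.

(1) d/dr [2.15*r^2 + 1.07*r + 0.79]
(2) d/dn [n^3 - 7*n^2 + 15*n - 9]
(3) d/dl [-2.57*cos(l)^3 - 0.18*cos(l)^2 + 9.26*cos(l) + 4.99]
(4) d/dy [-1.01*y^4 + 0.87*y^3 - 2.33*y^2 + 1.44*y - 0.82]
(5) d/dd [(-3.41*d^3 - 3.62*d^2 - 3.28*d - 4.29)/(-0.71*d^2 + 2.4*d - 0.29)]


(1) = 4.3*r + 1.07
(2) = 3*n^2 - 14*n + 15
(3) = (7.71*cos(l)^2 + 0.36*cos(l) - 9.26)*sin(l)
(4) = -4.04*y^3 + 2.61*y^2 - 4.66*y + 1.44
(5) = (2.4211*d^4 - 16.368*d^3 - 8.0501*d^2 - 3.9922*d + 11.2472)/(0.5041*d^4 - 3.408*d^3 + 6.1718*d^2 - 1.392*d + 0.0841)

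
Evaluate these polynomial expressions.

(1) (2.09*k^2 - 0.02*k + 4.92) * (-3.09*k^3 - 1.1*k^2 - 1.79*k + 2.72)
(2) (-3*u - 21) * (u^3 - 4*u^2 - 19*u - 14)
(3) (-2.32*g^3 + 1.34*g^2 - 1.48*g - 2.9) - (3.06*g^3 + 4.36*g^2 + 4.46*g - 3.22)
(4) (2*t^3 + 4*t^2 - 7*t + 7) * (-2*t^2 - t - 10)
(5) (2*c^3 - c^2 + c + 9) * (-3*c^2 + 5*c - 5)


(1) = -6.4581*k^5 - 2.2372*k^4 - 18.9219*k^3 + 0.3086*k^2 - 8.8612*k + 13.3824
(2) = -3*u^4 - 9*u^3 + 141*u^2 + 441*u + 294
(3) = -5.38*g^3 - 3.02*g^2 - 5.94*g + 0.32
(4) = -4*t^5 - 10*t^4 - 10*t^3 - 47*t^2 + 63*t - 70
(5) = -6*c^5 + 13*c^4 - 18*c^3 - 17*c^2 + 40*c - 45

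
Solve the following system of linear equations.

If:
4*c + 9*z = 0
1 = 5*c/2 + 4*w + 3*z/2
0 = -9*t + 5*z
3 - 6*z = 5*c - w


Then:
c = 78/67
t = -520/1809
w = -19/67
z = -104/201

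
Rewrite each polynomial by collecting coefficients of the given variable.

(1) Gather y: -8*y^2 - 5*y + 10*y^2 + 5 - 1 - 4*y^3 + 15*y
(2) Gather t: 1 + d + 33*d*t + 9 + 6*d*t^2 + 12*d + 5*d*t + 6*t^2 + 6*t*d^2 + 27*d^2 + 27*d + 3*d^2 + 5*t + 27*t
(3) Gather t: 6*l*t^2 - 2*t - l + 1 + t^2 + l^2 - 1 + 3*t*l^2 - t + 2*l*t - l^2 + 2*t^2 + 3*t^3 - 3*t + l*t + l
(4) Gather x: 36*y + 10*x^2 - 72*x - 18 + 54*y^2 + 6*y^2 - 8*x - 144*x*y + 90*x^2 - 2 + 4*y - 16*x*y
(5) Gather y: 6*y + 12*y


(1) = -4*y^3 + 2*y^2 + 10*y + 4
(2) = 30*d^2 + 40*d + t^2*(6*d + 6) + t*(6*d^2 + 38*d + 32) + 10
(3) = 3*t^3 + t^2*(6*l + 3) + t*(3*l^2 + 3*l - 6)
(4) = 100*x^2 + x*(-160*y - 80) + 60*y^2 + 40*y - 20
(5) = 18*y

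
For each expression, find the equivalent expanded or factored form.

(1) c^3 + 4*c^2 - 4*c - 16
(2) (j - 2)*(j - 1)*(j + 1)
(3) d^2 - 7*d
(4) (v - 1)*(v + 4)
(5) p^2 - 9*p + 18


(1) = (c - 2)*(c + 2)*(c + 4)
(2) = j^3 - 2*j^2 - j + 2
(3) = d*(d - 7)
(4) = v^2 + 3*v - 4
(5) = (p - 6)*(p - 3)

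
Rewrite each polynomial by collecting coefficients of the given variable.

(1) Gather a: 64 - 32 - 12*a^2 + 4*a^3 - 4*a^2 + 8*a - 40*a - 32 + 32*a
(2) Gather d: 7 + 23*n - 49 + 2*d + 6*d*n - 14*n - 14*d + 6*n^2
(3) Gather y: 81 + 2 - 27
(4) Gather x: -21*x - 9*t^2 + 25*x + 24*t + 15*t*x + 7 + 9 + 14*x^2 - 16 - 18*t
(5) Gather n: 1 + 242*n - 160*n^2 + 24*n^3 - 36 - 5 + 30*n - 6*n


(1) = 4*a^3 - 16*a^2
(2) = d*(6*n - 12) + 6*n^2 + 9*n - 42
(3) = 56
(4) = -9*t^2 + 6*t + 14*x^2 + x*(15*t + 4)
(5) = 24*n^3 - 160*n^2 + 266*n - 40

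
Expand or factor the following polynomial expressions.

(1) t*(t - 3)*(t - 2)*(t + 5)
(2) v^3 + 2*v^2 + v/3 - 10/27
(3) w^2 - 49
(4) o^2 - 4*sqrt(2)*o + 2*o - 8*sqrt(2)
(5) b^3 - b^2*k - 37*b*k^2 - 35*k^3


(1) = t^4 - 19*t^2 + 30*t
(2) = (v - 1/3)*(v + 2/3)*(v + 5/3)
(3) = (w - 7)*(w + 7)
(4) = (o + 2)*(o - 4*sqrt(2))
(5) = (b - 7*k)*(b + k)*(b + 5*k)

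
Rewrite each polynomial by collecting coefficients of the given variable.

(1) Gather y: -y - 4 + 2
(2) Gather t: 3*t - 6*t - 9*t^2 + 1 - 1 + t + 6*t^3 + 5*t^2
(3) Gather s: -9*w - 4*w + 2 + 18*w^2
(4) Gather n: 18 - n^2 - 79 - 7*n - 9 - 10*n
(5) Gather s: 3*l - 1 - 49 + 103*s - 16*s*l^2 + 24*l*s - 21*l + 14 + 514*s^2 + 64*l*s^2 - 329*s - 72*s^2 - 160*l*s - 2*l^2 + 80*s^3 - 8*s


(1) = -y - 2
(2) = 6*t^3 - 4*t^2 - 2*t
(3) = 18*w^2 - 13*w + 2
(4) = -n^2 - 17*n - 70
(5) = -2*l^2 - 18*l + 80*s^3 + s^2*(64*l + 442) + s*(-16*l^2 - 136*l - 234) - 36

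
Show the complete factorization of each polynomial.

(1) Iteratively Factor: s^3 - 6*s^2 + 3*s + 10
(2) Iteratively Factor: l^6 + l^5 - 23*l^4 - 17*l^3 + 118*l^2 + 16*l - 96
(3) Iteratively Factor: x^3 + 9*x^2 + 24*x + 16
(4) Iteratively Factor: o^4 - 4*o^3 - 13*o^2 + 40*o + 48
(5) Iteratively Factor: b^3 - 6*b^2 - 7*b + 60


(1) = (s - 2)*(s^2 - 4*s - 5) = (s - 2)*(s + 1)*(s - 5)
(2) = (l - 2)*(l^5 + 3*l^4 - 17*l^3 - 51*l^2 + 16*l + 48) = (l - 2)*(l + 4)*(l^4 - l^3 - 13*l^2 + l + 12) = (l - 2)*(l + 3)*(l + 4)*(l^3 - 4*l^2 - l + 4) = (l - 2)*(l + 1)*(l + 3)*(l + 4)*(l^2 - 5*l + 4) = (l - 2)*(l - 1)*(l + 1)*(l + 3)*(l + 4)*(l - 4)
(3) = (x + 1)*(x^2 + 8*x + 16) = (x + 1)*(x + 4)*(x + 4)
(4) = (o + 1)*(o^3 - 5*o^2 - 8*o + 48) = (o - 4)*(o + 1)*(o^2 - o - 12) = (o - 4)*(o + 1)*(o + 3)*(o - 4)
(5) = (b - 4)*(b^2 - 2*b - 15) = (b - 5)*(b - 4)*(b + 3)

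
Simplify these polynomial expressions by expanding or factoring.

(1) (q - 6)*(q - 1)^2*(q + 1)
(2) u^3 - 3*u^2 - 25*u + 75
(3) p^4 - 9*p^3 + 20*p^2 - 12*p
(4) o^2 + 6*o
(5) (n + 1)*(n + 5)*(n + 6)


(1) = q^4 - 7*q^3 + 5*q^2 + 7*q - 6
(2) = (u - 5)*(u - 3)*(u + 5)
(3) = p*(p - 6)*(p - 2)*(p - 1)
(4) = o*(o + 6)
(5) = n^3 + 12*n^2 + 41*n + 30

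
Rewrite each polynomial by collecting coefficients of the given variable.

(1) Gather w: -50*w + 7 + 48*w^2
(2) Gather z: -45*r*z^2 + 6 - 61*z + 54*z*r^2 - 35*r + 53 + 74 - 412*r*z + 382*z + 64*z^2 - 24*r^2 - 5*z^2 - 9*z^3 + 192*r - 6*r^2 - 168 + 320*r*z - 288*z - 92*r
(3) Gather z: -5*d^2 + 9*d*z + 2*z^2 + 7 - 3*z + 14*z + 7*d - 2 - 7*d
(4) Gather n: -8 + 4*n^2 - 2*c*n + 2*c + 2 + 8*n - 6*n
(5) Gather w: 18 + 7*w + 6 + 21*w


(1) = 48*w^2 - 50*w + 7
(2) = -30*r^2 + 65*r - 9*z^3 + z^2*(59 - 45*r) + z*(54*r^2 - 92*r + 33) - 35
(3) = -5*d^2 + 2*z^2 + z*(9*d + 11) + 5
(4) = 2*c + 4*n^2 + n*(2 - 2*c) - 6
(5) = 28*w + 24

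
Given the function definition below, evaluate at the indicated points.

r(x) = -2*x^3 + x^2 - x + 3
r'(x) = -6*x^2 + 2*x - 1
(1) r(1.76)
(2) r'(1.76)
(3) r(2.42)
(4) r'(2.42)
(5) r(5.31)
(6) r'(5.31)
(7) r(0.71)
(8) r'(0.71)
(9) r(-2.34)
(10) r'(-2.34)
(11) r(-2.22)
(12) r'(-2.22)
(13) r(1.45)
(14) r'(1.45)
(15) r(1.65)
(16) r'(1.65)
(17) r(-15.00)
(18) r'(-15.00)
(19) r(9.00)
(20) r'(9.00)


(1) = -6.57
(2) = -16.07
(3) = -21.91
(4) = -31.30
(5) = -273.56
(6) = -159.56
(7) = 2.08
(8) = -2.60
(9) = 36.44
(10) = -38.53
(11) = 32.03
(12) = -35.01
(13) = -2.44
(14) = -10.71
(15) = -4.91
(16) = -14.03
(17) = 6993.00
(18) = -1381.00
(19) = -1383.00
(20) = -469.00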